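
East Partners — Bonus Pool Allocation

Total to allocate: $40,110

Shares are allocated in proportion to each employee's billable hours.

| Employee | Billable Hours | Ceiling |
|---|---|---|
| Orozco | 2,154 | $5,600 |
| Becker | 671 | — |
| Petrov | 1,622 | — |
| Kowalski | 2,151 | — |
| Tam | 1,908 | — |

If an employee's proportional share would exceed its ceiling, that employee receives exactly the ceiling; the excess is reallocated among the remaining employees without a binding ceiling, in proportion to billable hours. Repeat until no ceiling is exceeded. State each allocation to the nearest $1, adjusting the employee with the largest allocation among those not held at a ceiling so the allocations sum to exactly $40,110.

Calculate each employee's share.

Billable hours total: 8,506.
Pro-rata shares before constraints: Orozco 10,157.18; Becker 3,164.10; Petrov 7,648.53; Kowalski 10,143.03; Tam 8,997.16.
Capped: Orozco ($5,600); remaining pool $34,510 reallocated over remaining billable hours 6,352.
Redistributed shares: Becker 3,645.499 → $3,645; Petrov 8,812.22 → $8,812; Kowalski 11,686.24 → $11,686; Tam 10,366.04 → $10,366.
Rounding difference +$1 applied to Kowalski → $11,687.

Orozco: $5,600; Becker: $3,645; Petrov: $8,812; Kowalski: $11,687; Tam: $10,366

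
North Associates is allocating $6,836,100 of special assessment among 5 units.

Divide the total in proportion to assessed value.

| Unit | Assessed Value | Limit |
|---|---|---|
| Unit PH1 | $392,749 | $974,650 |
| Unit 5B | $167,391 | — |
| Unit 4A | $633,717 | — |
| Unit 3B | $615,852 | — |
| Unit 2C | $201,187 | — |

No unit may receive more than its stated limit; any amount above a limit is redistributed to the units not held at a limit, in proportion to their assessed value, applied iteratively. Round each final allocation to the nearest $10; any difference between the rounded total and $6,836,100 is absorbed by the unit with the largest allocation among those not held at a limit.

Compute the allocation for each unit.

Unit PH1: $974,650; Unit 5B: $606,340; Unit 4A: $2,295,540; Unit 3B: $2,230,810; Unit 2C: $728,760

Combined assessed value = 2,010,896.
Unconstrained shares: Unit PH1 1,335,161.76; Unit 5B 569,050.62; Unit 4A 2,154,339.55; Unit 3B 2,093,606.96; Unit 2C 683,941.11.
Cap binds for Unit PH1 ($974,650); remaining pool $5,861,450 reallocated over remaining assessed value 1,618,147.
Remaining shares: Unit 5B 606,344.16 → $606,340; Unit 4A 2,295,527.24 → $2,295,530; Unit 3B 2,230,814.45 → $2,230,810; Unit 2C 728,764.16 → $728,760.
Rounding difference +$10 applied to Unit 4A → $2,295,540.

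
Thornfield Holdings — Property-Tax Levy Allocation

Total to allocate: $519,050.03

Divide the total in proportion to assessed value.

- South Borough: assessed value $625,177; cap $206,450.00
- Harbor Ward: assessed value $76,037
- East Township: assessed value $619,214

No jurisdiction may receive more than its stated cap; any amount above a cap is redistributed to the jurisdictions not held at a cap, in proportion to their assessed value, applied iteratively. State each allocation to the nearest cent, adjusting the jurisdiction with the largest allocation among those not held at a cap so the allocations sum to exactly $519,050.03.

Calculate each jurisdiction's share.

Total assessed value = 1,320,428.
Unconstrained shares: South Borough 245,752.2414; Harbor Ward 29,889.5564; East Township 243,408.2322.
Held at cap: South Borough ($206,450.00); remaining pool $312,600.03 reallocated over remaining assessed value 695,251.
Redistributed shares: Harbor Ward 34,187.8954 → $34,187.90; East Township 278,412.1346 → $278,412.13.

South Borough: $206,450.00 | Harbor Ward: $34,187.90 | East Township: $278,412.13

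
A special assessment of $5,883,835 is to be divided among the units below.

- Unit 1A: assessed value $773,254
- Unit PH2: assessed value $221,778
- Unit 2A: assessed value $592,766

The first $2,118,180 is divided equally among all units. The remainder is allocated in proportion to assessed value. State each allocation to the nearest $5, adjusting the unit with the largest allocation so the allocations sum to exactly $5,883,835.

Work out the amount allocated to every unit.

Equal tier: $2,118,180 ÷ 3 = $706,060 apiece.
Remainder $3,765,655 by assessed value (total 1,587,798): Unit 1A 1,833,865.39 → $1,833,865; Unit PH2 525,973.35 → $525,975; Unit 2A 1,405,816.26 → $1,405,815.
Totals: Unit 1A $706,060 + $1,833,865 = $2,539,925; Unit PH2 $706,060 + $525,975 = $1,232,035; Unit 2A $706,060 + $1,405,815 = $2,111,875.

Unit 1A: $2,539,925 · Unit PH2: $1,232,035 · Unit 2A: $2,111,875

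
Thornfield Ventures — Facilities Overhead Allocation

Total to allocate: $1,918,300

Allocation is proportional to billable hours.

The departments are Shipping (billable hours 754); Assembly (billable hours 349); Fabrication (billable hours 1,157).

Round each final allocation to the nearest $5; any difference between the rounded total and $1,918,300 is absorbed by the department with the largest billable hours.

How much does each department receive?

Shipping: $640,000 · Assembly: $296,235 · Fabrication: $982,065

Billable hours total: 2,260.
Unrounded shares: Shipping 754/2,260 × $1,918,300 = 639,999.20; Assembly 349/2,260 × $1,918,300 = 296,233.05; Fabrication 1,157/2,260 × $1,918,300 = 982,067.74.
After rounding ($5): Shipping $640,000; Assembly $296,235; Fabrication $982,070. Sum = $1,918,305.
Difference $1,918,300 − $1,918,305 = −$5 applied to largest billable hours (Fabrication): Fabrication becomes $982,065.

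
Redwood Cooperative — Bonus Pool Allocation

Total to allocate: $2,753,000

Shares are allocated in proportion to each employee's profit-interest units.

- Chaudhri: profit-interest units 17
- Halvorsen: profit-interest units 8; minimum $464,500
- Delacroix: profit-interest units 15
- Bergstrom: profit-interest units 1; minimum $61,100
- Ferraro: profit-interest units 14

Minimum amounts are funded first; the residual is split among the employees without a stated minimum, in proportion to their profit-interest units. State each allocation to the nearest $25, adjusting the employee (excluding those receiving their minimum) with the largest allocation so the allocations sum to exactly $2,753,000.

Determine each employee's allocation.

Fund the minimums — Halvorsen $464,500; Bergstrom $61,100. Remaining pool $2,227,400.
Remaining pool split over remaining profit-interest units 46: Chaudhri 823,169.57 → $823,175; Delacroix 726,326.09 → $726,325; Ferraro 677,904.35 → $677,900.

Chaudhri: $823,175 · Halvorsen: $464,500 · Delacroix: $726,325 · Bergstrom: $61,100 · Ferraro: $677,900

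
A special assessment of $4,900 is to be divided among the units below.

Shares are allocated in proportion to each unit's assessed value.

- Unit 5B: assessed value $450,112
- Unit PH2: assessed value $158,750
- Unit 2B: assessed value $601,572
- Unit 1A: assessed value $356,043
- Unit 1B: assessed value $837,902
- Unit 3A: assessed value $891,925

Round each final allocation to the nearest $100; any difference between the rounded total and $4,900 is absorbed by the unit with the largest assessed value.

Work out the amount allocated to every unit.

Combined assessed value = 3,296,304.
Pro-rata amounts: Unit 5B 450,112/3,296,304 × $4,900 = 669.10; Unit PH2 158,750/3,296,304 × $4,900 = 235.98; Unit 2B 601,572/3,296,304 × $4,900 = 894.24; Unit 1A 356,043/3,296,304 × $4,900 = 529.26; Unit 1B 837,902/3,296,304 × $4,900 = 1,245.55; Unit 3A 891,925/3,296,304 × $4,900 = 1,325.86.
Rounded to nearest $100: Unit 5B $700; Unit PH2 $200; Unit 2B $900; Unit 1A $500; Unit 1B $1,200; Unit 3A $1,300. Sum = $4,800.
Difference $4,900 − $4,800 = +$100 applied to largest assessed value (Unit 3A): Unit 3A becomes $1,400.

Unit 5B: $700 · Unit PH2: $200 · Unit 2B: $900 · Unit 1A: $500 · Unit 1B: $1,200 · Unit 3A: $1,400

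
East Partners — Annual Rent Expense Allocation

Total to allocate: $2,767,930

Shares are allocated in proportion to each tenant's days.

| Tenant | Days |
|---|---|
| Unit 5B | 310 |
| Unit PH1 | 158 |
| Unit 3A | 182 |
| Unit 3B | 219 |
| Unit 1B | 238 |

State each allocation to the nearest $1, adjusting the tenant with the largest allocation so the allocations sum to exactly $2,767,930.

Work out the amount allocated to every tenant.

Days total: 1,107.
Raw shares: Unit 5B 310/1,107 × $2,767,930 = 775,120.42; Unit PH1 158/1,107 × $2,767,930 = 395,061.37; Unit 3A 182/1,107 × $2,767,930 = 455,070.70; Unit 3B 219/1,107 × $2,767,930 = 547,585.07; Unit 1B 238/1,107 × $2,767,930 = 595,092.45.
At nearest $1: Unit 5B $775,120; Unit PH1 $395,061; Unit 3A $455,071; Unit 3B $547,585; Unit 1B $595,092. Sum = $2,767,929.
Difference $2,767,930 − $2,767,929 = +$1 applied to largest allocation (Unit 5B): Unit 5B becomes $775,121.

Unit 5B: $775,121; Unit PH1: $395,061; Unit 3A: $455,071; Unit 3B: $547,585; Unit 1B: $595,092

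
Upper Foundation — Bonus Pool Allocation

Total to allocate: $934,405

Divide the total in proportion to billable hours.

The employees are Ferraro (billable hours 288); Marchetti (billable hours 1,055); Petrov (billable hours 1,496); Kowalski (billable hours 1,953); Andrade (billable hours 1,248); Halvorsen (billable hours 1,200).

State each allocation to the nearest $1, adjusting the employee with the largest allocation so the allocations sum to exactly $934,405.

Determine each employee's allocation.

Ferraro: $37,170; Marchetti: $136,160; Petrov: $193,076; Kowalski: $252,056; Andrade: $161,069; Halvorsen: $154,874

Combined billable hours = 7,240.
Pro-rata amounts: Ferraro 288/7,240 × $934,405 = 37,169.70; Marchetti 1,055/7,240 × $934,405 = 136,159.84; Petrov 1,496/7,240 × $934,405 = 193,075.95; Kowalski 1,953/7,240 × $934,405 = 252,057.04; Andrade 1,248/7,240 × $934,405 = 161,068.71; Halvorsen 1,200/7,240 × $934,405 = 154,873.76.
Rounded to nearest $1: Ferraro $37,170; Marchetti $136,160; Petrov $193,076; Kowalski $252,057; Andrade $161,069; Halvorsen $154,874. Sum = $934,406.
Difference $934,405 − $934,406 = −$1 applied to largest allocation (Kowalski): Kowalski becomes $252,056.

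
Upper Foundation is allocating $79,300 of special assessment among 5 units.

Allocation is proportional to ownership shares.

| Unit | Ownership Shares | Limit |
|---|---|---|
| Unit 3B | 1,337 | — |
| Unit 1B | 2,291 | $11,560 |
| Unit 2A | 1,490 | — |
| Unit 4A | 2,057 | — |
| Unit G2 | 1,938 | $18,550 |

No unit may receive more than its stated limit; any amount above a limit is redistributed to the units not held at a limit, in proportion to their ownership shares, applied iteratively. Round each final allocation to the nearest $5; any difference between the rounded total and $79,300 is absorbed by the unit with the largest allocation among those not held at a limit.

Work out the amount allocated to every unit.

Unit 3B: $13,465; Unit 1B: $11,560; Unit 2A: $15,005; Unit 4A: $20,720; Unit G2: $18,550

Total ownership shares = 9,113.
Proportional shares (ignoring caps): Unit 3B 11,634.38; Unit 1B 19,935.95; Unit 2A 12,965.76; Unit 4A 17,899.71; Unit G2 16,864.19.
Held at cap: Unit 1B ($11,560); remaining pool $67,740 reallocated over remaining ownership shares 6,822.
Held at cap: Unit G2 ($18,550); remaining pool $49,190 reallocated over remaining ownership shares 4,884.
Shares after redistribution: Unit 3B 13,465.81 → $13,465; Unit 2A 15,006.78 → $15,005; Unit 4A 20,717.41 → $20,715.
Rounding difference +$5 applied to Unit 4A → $20,720.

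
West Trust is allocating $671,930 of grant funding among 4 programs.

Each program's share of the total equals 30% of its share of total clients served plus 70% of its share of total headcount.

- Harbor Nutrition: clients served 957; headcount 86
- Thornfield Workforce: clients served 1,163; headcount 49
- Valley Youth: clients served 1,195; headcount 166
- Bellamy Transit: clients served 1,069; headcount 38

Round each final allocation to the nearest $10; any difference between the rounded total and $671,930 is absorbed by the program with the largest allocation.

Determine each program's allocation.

Totals — clients served 4,384, headcount 339.
Blended shares (30% clients served + 70% headcount): Harbor Nutrition 0.2431; Thornfield Workforce 0.1808; Valley Youth 0.4245; Bellamy Transit 0.1516.
Raw shares: Harbor Nutrition 163,325.53; Thornfield Workforce 121,461.29; Valley Youth 285,266.20; Bellamy Transit 101,876.98.
Rounded to nearest $10: Harbor Nutrition $163,330; Thornfield Workforce $121,460; Valley Youth $285,270; Bellamy Transit $101,880. Sum = $671,940.
Difference $671,930 − $671,940 = −$10 applied to largest allocation (Valley Youth): Valley Youth becomes $285,260.

Harbor Nutrition: $163,330; Thornfield Workforce: $121,460; Valley Youth: $285,260; Bellamy Transit: $101,880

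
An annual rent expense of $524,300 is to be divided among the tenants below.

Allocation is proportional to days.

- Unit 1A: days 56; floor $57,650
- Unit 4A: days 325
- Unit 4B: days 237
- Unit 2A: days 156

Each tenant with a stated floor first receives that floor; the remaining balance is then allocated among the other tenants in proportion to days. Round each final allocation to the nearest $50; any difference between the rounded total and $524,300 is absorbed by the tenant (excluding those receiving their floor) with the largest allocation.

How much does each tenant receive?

Guaranteed amounts: Unit 1A $57,650. Balance $466,650.
Balance split over remaining days 718: Unit 4A 211,227.37 → $211,250; Unit 4B 154,033.50 → $154,050; Unit 2A 101,389.14 → $101,400.
Rounding difference −$50 applied to Unit 4A → $211,200.

Unit 1A: $57,650; Unit 4A: $211,200; Unit 4B: $154,050; Unit 2A: $101,400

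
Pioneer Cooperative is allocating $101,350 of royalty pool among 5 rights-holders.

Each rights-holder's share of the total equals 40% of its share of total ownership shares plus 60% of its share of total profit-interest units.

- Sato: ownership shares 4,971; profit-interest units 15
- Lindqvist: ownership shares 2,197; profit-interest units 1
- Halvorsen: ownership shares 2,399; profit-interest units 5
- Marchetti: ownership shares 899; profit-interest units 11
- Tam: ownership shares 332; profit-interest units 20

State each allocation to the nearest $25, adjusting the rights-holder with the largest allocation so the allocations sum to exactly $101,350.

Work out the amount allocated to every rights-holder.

Sato: $36,200; Lindqvist: $9,425; Halvorsen: $14,850; Marchetti: $16,250; Tam: $24,625

Ownership shares total 10,798; profit-interest units total 52.
Combined weights (40% ownership shares + 60% profit-interest units): Sato 0.3572; Lindqvist 0.0929; Halvorsen 0.1466; Marchetti 0.1602; Tam 0.2431.
Raw shares: Sato 36,204.46; Lindqvist 9,417.84; Halvorsen 14,853.92; Marchetti 16,238.86; Tam 24,634.92.
Rounded to nearest $25: Sato $36,200; Lindqvist $9,425; Halvorsen $14,850; Marchetti $16,250; Tam $24,625. Sum = $101,350.
Sum already equals the total — no adjustment.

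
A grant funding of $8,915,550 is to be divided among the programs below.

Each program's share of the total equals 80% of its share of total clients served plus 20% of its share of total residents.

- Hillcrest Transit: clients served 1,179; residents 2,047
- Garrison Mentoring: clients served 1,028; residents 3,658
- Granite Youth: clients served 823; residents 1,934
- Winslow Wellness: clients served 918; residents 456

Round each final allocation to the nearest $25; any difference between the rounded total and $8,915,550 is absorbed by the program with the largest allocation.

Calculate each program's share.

Hillcrest Transit: $2,580,875 · Garrison Mentoring: $2,662,950 · Granite Youth: $1,912,825 · Winslow Wellness: $1,758,900

Totals — clients served 3,948, residents 8,095.
Composite weights (80% clients served + 20% residents): Hillcrest Transit 0.2895; Garrison Mentoring 0.2987; Granite Youth 0.2146; Winslow Wellness 0.1973.
Proportional shares: Hillcrest Transit 2,580,875.23; Garrison Mentoring 2,662,939.09; Granite Youth 1,912,836.30; Winslow Wellness 1,758,899.39.
At nearest $25: Hillcrest Transit $2,580,875; Garrison Mentoring $2,662,950; Granite Youth $1,912,825; Winslow Wellness $1,758,900. Sum = $8,915,550.
Rounded total matches; no reconciliation needed.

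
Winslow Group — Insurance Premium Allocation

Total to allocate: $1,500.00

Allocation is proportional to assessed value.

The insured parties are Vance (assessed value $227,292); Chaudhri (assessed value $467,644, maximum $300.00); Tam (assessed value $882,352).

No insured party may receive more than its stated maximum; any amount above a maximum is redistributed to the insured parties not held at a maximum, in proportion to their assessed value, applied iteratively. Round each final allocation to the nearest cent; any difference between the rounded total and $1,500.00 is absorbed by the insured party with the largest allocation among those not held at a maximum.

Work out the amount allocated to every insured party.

Vance: $245.80 · Chaudhri: $300.00 · Tam: $954.20

Assessed value total: 1,577,288.
Unconstrained shares: Vance 216.1546; Chaudhri 444.7292; Tam 839.1163.
Held at cap: Chaudhri ($300.00); balance $1,200.00 reallocated over remaining assessed value 1,109,644.
Redistributed shares: Vance 245.7999 → $245.80; Tam 954.2001 → $954.20.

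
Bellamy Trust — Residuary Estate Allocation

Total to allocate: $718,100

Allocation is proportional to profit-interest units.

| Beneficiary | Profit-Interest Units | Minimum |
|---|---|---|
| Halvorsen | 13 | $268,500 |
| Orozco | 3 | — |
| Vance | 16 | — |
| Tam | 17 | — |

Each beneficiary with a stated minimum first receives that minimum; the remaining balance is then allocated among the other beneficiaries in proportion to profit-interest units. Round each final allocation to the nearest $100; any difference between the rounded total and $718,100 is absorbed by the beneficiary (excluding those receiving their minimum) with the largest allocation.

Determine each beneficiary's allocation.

Minimums first: Halvorsen $268,500. Residual $449,600.
Residual split over remaining profit-interest units 36: Orozco 37,466.67 → $37,500; Vance 199,822.22 → $199,800; Tam 212,311.11 → $212,300.

Halvorsen: $268,500 · Orozco: $37,500 · Vance: $199,800 · Tam: $212,300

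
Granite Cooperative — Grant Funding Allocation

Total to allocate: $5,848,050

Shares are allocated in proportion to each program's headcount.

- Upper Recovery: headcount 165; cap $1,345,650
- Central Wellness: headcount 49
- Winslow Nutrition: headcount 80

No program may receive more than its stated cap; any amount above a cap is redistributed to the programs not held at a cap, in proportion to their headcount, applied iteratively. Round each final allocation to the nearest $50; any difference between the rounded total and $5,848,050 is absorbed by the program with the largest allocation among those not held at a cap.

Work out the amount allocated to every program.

Sum of headcount: 294.
Proportional shares (ignoring caps): Upper Recovery 3,282,068.88; Central Wellness 974,675.00; Winslow Nutrition 1,591,306.12.
Cap binds for Upper Recovery ($1,345,650); residual $4,502,400 reallocated over remaining headcount 129.
Shares after redistribution: Central Wellness 1,710,213.95 → $1,710,200; Winslow Nutrition 2,792,186.05 → $2,792,200.

Upper Recovery: $1,345,650 | Central Wellness: $1,710,200 | Winslow Nutrition: $2,792,200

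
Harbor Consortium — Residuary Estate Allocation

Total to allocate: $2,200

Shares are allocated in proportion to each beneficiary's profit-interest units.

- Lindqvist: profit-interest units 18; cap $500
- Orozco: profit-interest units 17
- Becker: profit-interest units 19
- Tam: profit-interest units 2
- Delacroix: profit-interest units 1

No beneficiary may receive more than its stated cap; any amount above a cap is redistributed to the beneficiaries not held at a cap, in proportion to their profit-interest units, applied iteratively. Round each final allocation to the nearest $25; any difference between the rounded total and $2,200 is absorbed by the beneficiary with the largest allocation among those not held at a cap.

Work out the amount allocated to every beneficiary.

Lindqvist: $500 | Orozco: $750 | Becker: $825 | Tam: $75 | Delacroix: $50

Sum of profit-interest units: 57.
Unconstrained shares: Lindqvist 694.74; Orozco 656.14; Becker 733.33; Tam 77.19; Delacroix 38.60.
Capped: Lindqvist ($500); remaining pool $1,700 reallocated over remaining profit-interest units 39.
Shares after redistribution: Orozco 741.03 → $750; Becker 828.21 → $825; Tam 87.18 → $75; Delacroix 43.59 → $50.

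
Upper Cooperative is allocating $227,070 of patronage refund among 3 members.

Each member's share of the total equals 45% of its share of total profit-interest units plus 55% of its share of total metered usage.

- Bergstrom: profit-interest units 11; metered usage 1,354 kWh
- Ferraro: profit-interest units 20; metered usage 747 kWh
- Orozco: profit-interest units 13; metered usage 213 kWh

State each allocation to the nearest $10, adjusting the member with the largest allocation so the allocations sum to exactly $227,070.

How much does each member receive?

Bergstrom: $98,620 · Ferraro: $86,760 · Orozco: $41,690

Totals — profit-interest units 44, metered usage 2,314.
Combined weights (45% profit-interest units + 55% metered usage): Bergstrom 0.4343; Ferraro 0.3821; Orozco 0.1836.
Unrounded shares: Bergstrom 98,621.88; Ferraro 86,762.35; Orozco 41,685.78.
After rounding ($10): Bergstrom $98,620; Ferraro $86,760; Orozco $41,690. Sum = $227,070.
Sum already equals the total — no adjustment.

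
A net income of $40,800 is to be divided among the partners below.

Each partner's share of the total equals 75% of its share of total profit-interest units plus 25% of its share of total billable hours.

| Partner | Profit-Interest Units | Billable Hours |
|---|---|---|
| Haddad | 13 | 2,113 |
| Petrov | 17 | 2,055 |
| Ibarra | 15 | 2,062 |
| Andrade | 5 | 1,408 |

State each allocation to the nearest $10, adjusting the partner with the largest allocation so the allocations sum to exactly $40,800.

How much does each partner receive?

Haddad: $10,780; Petrov: $13,150; Ibarra: $11,930; Andrade: $4,940

Profit-interest units total 50; billable hours total 7,638.
Composite weights (75% profit-interest units + 25% billable hours): Haddad 0.2642; Petrov 0.3223; Ibarra 0.2925; Andrade 0.1211.
Raw shares: Haddad 10,777.76; Petrov 13,148.30; Ibarra 11,933.65; Andrade 4,940.28.
After rounding ($10): Haddad $10,780; Petrov $13,150; Ibarra $11,930; Andrade $4,940. Sum = $40,800.
Sum already equals the total — no adjustment.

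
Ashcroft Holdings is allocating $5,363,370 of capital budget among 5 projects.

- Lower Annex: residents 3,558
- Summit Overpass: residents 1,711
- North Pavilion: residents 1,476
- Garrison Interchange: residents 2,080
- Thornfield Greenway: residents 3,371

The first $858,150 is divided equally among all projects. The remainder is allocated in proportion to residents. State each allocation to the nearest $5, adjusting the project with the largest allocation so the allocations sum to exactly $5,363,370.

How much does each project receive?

$858,150 shared equally gives $171,630 per project.
Remainder $4,505,220 by residents (total 12,196): Lower Annex 1,314,330.33 → $1,314,330; Summit Overpass 632,045.87 → $632,045; North Pavilion 545,236.53 → $545,235; Garrison Interchange 768,355.00 → $768,355; Thornfield Greenway 1,245,252.26 → $1,245,250.
Rounding difference +$5 on remainder applied to Lower Annex.
Totals: Lower Annex $171,630 + $1,314,335 = $1,485,965; Summit Overpass $171,630 + $632,045 = $803,675; North Pavilion $171,630 + $545,235 = $716,865; Garrison Interchange $171,630 + $768,355 = $939,985; Thornfield Greenway $171,630 + $1,245,250 = $1,416,880.

Lower Annex: $1,485,965 | Summit Overpass: $803,675 | North Pavilion: $716,865 | Garrison Interchange: $939,985 | Thornfield Greenway: $1,416,880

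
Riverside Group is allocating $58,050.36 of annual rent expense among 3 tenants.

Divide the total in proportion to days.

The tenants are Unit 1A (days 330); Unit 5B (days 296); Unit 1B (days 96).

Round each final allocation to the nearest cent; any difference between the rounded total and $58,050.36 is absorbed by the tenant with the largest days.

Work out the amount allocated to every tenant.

Unit 1A: $26,532.71 · Unit 5B: $23,799.04 · Unit 1B: $7,718.61

Combined days = 330 + 296 + 96 = 722.
Pro-rata amounts: Unit 1A 26,532.7130; Unit 5B 23,799.0396; Unit 1B 7,718.6074.
At nearest cent: Unit 1A $26,532.71; Unit 5B $23,799.04; Unit 1B $7,718.61. Sum = $58,050.36.
Rounded total matches; no reconciliation needed.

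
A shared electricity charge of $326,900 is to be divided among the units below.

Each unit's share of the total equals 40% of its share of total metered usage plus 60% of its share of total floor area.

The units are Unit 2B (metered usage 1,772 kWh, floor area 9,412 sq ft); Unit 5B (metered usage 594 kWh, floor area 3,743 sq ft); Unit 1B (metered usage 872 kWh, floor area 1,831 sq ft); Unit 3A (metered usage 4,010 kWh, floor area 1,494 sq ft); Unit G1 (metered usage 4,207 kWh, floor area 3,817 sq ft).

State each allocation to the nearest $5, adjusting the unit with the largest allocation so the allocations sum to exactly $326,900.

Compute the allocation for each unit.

Unit 2B: $111,180 | Unit 5B: $42,950 | Unit 1B: $27,650 | Unit 3A: $60,210 | Unit G1: $84,910

Totals — metered usage 11,455, floor area 20,297.
Blended shares (40% metered usage + 60% floor area): Unit 2B 0.3401; Unit 5B 0.1314; Unit 1B 0.0846; Unit 3A 0.1842; Unit G1 0.2597.
Unrounded shares: Unit 2B 111,180.40; Unit 5B 42,951.04; Unit 1B 27,647.83; Unit 3A 60,211.83; Unit G1 84,908.90.
After rounding ($5): Unit 2B $111,180; Unit 5B $42,950; Unit 1B $27,650; Unit 3A $60,210; Unit G1 $84,910. Sum = $326,900.
No rounding difference to absorb.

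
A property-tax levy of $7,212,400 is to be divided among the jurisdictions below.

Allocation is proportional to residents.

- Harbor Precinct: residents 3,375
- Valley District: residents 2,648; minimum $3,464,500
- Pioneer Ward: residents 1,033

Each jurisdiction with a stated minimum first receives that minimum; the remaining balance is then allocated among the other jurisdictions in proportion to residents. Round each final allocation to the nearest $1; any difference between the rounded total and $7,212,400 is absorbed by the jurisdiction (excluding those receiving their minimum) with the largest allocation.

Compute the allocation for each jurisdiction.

Harbor Precinct: $2,869,592 · Valley District: $3,464,500 · Pioneer Ward: $878,308

Fund the minimums — Valley District $3,464,500. Remaining pool $3,747,900.
Remaining pool split over remaining residents 4,408: Harbor Precinct 2,869,592.22 → $2,869,592; Pioneer Ward 878,307.78 → $878,308.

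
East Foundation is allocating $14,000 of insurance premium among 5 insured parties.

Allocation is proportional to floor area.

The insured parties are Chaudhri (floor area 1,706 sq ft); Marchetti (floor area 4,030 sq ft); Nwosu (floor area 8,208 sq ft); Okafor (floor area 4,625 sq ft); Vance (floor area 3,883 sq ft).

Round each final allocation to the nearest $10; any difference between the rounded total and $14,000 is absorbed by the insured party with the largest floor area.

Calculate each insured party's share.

Floor area total: 22,452.
Proportional shares: Chaudhri 1,706/22,452 × $14,000 = 1,063.78; Marchetti 4,030/22,452 × $14,000 = 2,512.92; Nwosu 8,208/22,452 × $14,000 = 5,118.12; Okafor 4,625/22,452 × $14,000 = 2,883.93; Vance 3,883/22,452 × $14,000 = 2,421.25.
Rounded to nearest $10: Chaudhri $1,060; Marchetti $2,510; Nwosu $5,120; Okafor $2,880; Vance $2,420. Sum = $13,990.
Difference $14,000 − $13,990 = +$10 applied to largest floor area (Nwosu): Nwosu becomes $5,130.

Chaudhri: $1,060 · Marchetti: $2,510 · Nwosu: $5,130 · Okafor: $2,880 · Vance: $2,420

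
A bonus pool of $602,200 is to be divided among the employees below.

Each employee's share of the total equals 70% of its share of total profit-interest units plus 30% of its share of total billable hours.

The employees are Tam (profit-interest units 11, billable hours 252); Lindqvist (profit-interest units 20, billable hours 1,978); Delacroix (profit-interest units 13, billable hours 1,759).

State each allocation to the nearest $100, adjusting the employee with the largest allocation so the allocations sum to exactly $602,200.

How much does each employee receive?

Tam: $116,800 | Lindqvist: $281,200 | Delacroix: $204,200

Profit-interest units total 44; billable hours total 3,989.
Blended shares (70% profit-interest units + 30% billable hours): Tam 0.1940; Lindqvist 0.4669; Delacroix 0.3391.
Pro-rata amounts: Tam 116,797.97; Lindqvist 281,191.81; Delacroix 204,210.22.
After rounding ($100): Tam $116,800; Lindqvist $281,200; Delacroix $204,200. Sum = $602,200.
Rounded total matches; no reconciliation needed.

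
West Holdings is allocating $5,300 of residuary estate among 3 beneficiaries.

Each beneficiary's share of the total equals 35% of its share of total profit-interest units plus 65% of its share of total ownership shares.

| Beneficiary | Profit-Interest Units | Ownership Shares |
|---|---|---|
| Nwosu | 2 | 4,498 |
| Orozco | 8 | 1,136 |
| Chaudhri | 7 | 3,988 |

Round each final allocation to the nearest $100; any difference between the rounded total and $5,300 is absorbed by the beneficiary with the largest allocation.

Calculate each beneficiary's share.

Profit-interest units total 17; ownership shares total 9,622.
Combined weights (35% profit-interest units + 65% ownership shares): Nwosu 0.3450; Orozco 0.2414; Chaudhri 0.4135.
Pro-rata amounts: Nwosu 1,828.67; Orozco 1,279.67; Chaudhri 2,191.66.
After rounding ($100): Nwosu $1,800; Orozco $1,300; Chaudhri $2,200. Sum = $5,300.
Sum already equals the total — no adjustment.

Nwosu: $1,800 | Orozco: $1,300 | Chaudhri: $2,200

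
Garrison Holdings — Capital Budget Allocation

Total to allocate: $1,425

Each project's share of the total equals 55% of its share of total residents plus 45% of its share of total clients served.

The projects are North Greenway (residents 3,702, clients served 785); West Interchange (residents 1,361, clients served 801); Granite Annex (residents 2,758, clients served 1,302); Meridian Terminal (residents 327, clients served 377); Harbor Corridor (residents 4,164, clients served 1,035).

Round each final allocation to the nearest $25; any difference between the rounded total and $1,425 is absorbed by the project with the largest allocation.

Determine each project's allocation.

Residents total 12,312; clients served total 4,300.
Combined weights (55% residents + 45% clients served): North Greenway 0.2475; West Interchange 0.1446; Granite Annex 0.2595; Meridian Terminal 0.0541; Harbor Corridor 0.2943.
Raw shares: North Greenway 352.73; West Interchange 206.09; Granite Annex 369.73; Meridian Terminal 77.04; Harbor Corridor 419.42.
At nearest $25: North Greenway $350; West Interchange $200; Granite Annex $375; Meridian Terminal $75; Harbor Corridor $425. Sum = $1,425.
Rounded total matches; no reconciliation needed.

North Greenway: $350 · West Interchange: $200 · Granite Annex: $375 · Meridian Terminal: $75 · Harbor Corridor: $425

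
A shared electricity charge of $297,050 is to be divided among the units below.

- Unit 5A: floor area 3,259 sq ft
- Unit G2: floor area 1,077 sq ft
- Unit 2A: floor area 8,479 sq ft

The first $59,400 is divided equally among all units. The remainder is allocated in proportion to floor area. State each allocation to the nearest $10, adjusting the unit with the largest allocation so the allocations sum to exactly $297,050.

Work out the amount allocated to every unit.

Equal tier: $59,400 ÷ 3 = $19,800 apiece.
Remainder $237,650 by floor area (total 12,815): Unit 5A 60,437.09 → $60,440; Unit G2 19,972.61 → $19,970; Unit 2A 157,240.29 → $157,240.
Totals: Unit 5A $19,800 + $60,440 = $80,240; Unit G2 $19,800 + $19,970 = $39,770; Unit 2A $19,800 + $157,240 = $177,040.

Unit 5A: $80,240 | Unit G2: $39,770 | Unit 2A: $177,040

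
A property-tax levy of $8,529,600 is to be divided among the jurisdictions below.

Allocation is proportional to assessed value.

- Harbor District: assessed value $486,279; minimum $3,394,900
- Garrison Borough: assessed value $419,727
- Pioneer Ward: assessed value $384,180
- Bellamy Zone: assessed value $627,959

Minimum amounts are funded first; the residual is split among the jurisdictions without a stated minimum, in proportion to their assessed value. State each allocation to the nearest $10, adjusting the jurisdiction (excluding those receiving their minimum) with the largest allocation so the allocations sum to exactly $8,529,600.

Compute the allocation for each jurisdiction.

Minimums first: Harbor District $3,394,900. Residual $5,134,700.
Residual split over remaining assessed value 1,431,866: Garrison Borough 1,505,149.38 → $1,505,150; Pioneer Ward 1,377,677.13 → $1,377,680; Bellamy Zone 2,251,873.48 → $2,251,870.

Harbor District: $3,394,900 · Garrison Borough: $1,505,150 · Pioneer Ward: $1,377,680 · Bellamy Zone: $2,251,870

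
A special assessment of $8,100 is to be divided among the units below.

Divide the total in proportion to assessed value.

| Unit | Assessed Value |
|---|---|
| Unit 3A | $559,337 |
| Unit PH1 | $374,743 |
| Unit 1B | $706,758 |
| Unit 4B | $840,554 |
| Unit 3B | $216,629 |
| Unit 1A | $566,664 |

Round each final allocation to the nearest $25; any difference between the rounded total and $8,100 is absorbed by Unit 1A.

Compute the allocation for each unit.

Assessed value total: 3,264,685.
Proportional shares: Unit 3A 559,337/3,264,685 × $8,100 = 1,387.77; Unit PH1 374,743/3,264,685 × $8,100 = 929.77; Unit 1B 706,758/3,264,685 × $8,100 = 1,753.54; Unit 4B 840,554/3,264,685 × $8,100 = 2,085.50; Unit 3B 216,629/3,264,685 × $8,100 = 537.48; Unit 1A 566,664/3,264,685 × $8,100 = 1,405.95.
Rounded to nearest $25: Unit 3A $1,400; Unit PH1 $925; Unit 1B $1,750; Unit 4B $2,075; Unit 3B $525; Unit 1A $1,400. Sum = $8,075.
Difference $8,100 − $8,075 = +$25 applied to Unit 1A: Unit 1A becomes $1,425.

Unit 3A: $1,400; Unit PH1: $925; Unit 1B: $1,750; Unit 4B: $2,075; Unit 3B: $525; Unit 1A: $1,425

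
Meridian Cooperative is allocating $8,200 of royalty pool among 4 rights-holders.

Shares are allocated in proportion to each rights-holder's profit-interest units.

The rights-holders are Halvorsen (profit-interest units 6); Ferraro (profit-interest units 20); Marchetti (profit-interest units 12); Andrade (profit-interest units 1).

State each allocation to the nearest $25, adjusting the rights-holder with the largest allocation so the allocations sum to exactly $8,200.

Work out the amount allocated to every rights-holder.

Total profit-interest units = 39.
Raw shares: Halvorsen 6/39 × $8,200 = 1,261.54; Ferraro 20/39 × $8,200 = 4,205.13; Marchetti 12/39 × $8,200 = 2,523.08; Andrade 1/39 × $8,200 = 210.26.
At nearest $25: Halvorsen $1,250; Ferraro $4,200; Marchetti $2,525; Andrade $200. Sum = $8,175.
Difference $8,200 − $8,175 = +$25 applied to largest allocation (Ferraro): Ferraro becomes $4,225.

Halvorsen: $1,250; Ferraro: $4,225; Marchetti: $2,525; Andrade: $200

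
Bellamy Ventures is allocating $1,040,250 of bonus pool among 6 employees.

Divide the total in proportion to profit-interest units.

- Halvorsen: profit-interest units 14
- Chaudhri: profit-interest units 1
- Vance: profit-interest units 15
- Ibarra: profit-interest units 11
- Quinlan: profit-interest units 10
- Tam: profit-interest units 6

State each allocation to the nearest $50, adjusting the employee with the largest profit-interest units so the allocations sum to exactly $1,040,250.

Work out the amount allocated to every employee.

Profit-interest units total: 14 + 1 + 15 + 11 + 10 + 6 = 57.
Raw shares: Halvorsen 255,500.00; Chaudhri 18,250.00; Vance 273,750.00; Ibarra 200,750.00; Quinlan 182,500.00; Tam 109,500.00.
Rounded to nearest $50: Halvorsen $255,500; Chaudhri $18,250; Vance $273,750; Ibarra $200,750; Quinlan $182,500; Tam $109,500. Sum = $1,040,250.
Sum already equals the total — no adjustment.

Halvorsen: $255,500 · Chaudhri: $18,250 · Vance: $273,750 · Ibarra: $200,750 · Quinlan: $182,500 · Tam: $109,500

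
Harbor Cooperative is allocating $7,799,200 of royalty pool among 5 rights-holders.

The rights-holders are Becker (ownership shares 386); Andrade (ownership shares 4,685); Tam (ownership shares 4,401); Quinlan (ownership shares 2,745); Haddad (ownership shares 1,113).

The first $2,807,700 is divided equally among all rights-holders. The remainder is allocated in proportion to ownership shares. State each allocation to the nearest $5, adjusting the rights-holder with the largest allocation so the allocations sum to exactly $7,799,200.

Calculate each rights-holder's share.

Equal tier: $2,807,700 ÷ 5 = $561,540 apiece.
Remainder $4,991,500 by ownership shares (total 13,330): Becker 144,540.06 → $144,540; Andrade 1,754,326.89 → $1,754,325; Tam 1,647,981.36 → $1,647,980; Quinlan 1,027,882.03 → $1,027,880; Haddad 416,769.65 → $416,770.
Rounding difference +$5 on remainder applied to Andrade.
Totals: Becker $561,540 + $144,540 = $706,080; Andrade $561,540 + $1,754,330 = $2,315,870; Tam $561,540 + $1,647,980 = $2,209,520; Quinlan $561,540 + $1,027,880 = $1,589,420; Haddad $561,540 + $416,770 = $978,310.

Becker: $706,080 · Andrade: $2,315,870 · Tam: $2,209,520 · Quinlan: $1,589,420 · Haddad: $978,310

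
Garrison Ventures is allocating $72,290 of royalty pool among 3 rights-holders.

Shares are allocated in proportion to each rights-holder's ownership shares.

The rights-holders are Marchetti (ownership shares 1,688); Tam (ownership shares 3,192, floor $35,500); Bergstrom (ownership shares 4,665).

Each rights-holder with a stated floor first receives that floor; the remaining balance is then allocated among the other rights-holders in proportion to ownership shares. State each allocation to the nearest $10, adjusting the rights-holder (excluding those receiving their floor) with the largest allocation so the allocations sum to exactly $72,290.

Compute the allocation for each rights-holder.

Fund the minimums — Tam $35,500. Balance $36,790.
Balance split over remaining ownership shares 6,353: Marchetti 9,775.15 → $9,780; Bergstrom 27,014.85 → $27,010.

Marchetti: $9,780; Tam: $35,500; Bergstrom: $27,010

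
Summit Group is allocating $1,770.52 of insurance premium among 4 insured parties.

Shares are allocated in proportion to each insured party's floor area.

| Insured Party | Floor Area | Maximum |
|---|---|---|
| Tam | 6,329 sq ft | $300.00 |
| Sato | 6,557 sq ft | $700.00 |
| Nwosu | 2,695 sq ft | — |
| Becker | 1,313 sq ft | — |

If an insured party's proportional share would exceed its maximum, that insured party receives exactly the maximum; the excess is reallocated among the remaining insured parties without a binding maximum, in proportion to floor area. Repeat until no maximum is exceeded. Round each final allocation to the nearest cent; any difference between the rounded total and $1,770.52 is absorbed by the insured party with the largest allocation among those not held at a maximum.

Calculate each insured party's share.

Tam: $300.00 · Sato: $700.00 · Nwosu: $518.10 · Becker: $252.42

Combined floor area = 16,894.
Pro-rata shares before constraints: Tam 663.2900; Sato 687.1848; Nwosu 282.4406; Becker 137.6046.
Capped: Tam ($300.00); remaining pool $1,470.52 reallocated over remaining floor area 10,565.
Capped: Sato ($700.00); remaining pool $770.52 reallocated over remaining floor area 4,008.
Redistributed shares: Nwosu 518.1016 → $518.10; Becker 252.4184 → $252.42.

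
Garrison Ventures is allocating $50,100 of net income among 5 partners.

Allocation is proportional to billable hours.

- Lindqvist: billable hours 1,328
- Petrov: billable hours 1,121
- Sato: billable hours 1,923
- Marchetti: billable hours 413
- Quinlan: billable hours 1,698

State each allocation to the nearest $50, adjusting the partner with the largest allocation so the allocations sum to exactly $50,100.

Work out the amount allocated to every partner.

Combined billable hours = 6,483.
Unrounded shares: Lindqvist 1,328/6,483 × $50,100 = 10,262.66; Petrov 1,121/6,483 × $50,100 = 8,662.98; Sato 1,923/6,483 × $50,100 = 14,860.76; Marchetti 413/6,483 × $50,100 = 3,191.62; Quinlan 1,698/6,483 × $50,100 = 13,121.98.
After rounding ($50): Lindqvist $10,250; Petrov $8,650; Sato $14,850; Marchetti $3,200; Quinlan $13,100. Sum = $50,050.
Difference $50,100 − $50,050 = +$50 applied to largest allocation (Sato): Sato becomes $14,900.

Lindqvist: $10,250; Petrov: $8,650; Sato: $14,900; Marchetti: $3,200; Quinlan: $13,100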